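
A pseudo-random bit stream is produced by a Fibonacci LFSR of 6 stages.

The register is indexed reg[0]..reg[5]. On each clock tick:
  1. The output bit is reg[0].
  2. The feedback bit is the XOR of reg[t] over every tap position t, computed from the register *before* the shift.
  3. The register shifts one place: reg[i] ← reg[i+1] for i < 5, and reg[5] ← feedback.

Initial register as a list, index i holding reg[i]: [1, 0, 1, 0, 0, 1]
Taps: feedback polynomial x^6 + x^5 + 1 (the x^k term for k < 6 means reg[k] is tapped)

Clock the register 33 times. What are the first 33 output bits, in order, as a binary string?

101001001110001011110010100011000

step | reg (before) | out | fb
   0 | 101001 | 1 | 0
   1 | 010010 | 0 | 0
   2 | 100100 | 1 | 1
   3 | 001001 | 0 | 1
   4 | 010011 | 0 | 1
   5 | 100111 | 1 | 0
   6 | 001110 | 0 | 0
   7 | 011100 | 0 | 0
   8 | 111000 | 1 | 1
   9 | 110001 | 1 | 0
  10 | 100010 | 1 | 1
  11 | 000101 | 0 | 1
  12 | 001011 | 0 | 1
  13 | 010111 | 0 | 1
  14 | 101111 | 1 | 0
  15 | 011110 | 0 | 0
  16 | 111100 | 1 | 1
  17 | 111001 | 1 | 0
  18 | 110010 | 1 | 1
  19 | 100101 | 1 | 0
  20 | 001010 | 0 | 0
  21 | 010100 | 0 | 0
  22 | 101000 | 1 | 1
  23 | 010001 | 0 | 1
  24 | 100011 | 1 | 0
  25 | 000110 | 0 | 0
  26 | 001100 | 0 | 0
  27 | 011000 | 0 | 0
  28 | 110000 | 1 | 1
  29 | 100001 | 1 | 0
  30 | 000010 | 0 | 0
  31 | 000100 | 0 | 0
  32 | 001000 | 0 | 0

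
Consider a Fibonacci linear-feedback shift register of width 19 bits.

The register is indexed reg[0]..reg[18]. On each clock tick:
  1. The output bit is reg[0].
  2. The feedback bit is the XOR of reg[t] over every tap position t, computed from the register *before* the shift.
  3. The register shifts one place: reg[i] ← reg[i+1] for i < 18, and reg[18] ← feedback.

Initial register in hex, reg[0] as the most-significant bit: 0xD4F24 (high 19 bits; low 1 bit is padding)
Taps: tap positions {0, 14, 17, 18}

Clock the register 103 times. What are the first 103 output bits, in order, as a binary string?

1101010011110010010101101110000111011101100110111110101111100110101110111000000010101110110111100101111

tick  register→output (feedback)
  0  1101010011110010010→1 (1)
  1  1010100111100100101→1 (0)
  2  0101001111001001010→0 (1)
  3  1010011110010010101→1 (1)
  4  0100111100100101011→0 (0)
  5  1001111001001010110→1 (1)
  6  0011110010010101101→0 (1)
  7  0111100100101011011→0 (1)
  8  1111001001010110111→1 (0)
  9  1110010010101101110→1 (0)
 10  1100100101011011100→1 (0)
 11  1001001010110111000→1 (0)
 12  0010010101101110000→0 (1)
 13  0100101011011100001→0 (1)
 14  1001010110111000011→1 (1)
 15  0010101101110000111→0 (0)
 16  0101011011100001110→0 (1)
 17  1010110111000011101→1 (1)
 18  0101101110000111011→0 (1)
 19  1011011100001110111→1 (0)
 20  0110111000011101110→0 (1)
 21  1101110000111011101→1 (1)
 22  1011100001110111011→1 (0)
 23  0111000011101110110→0 (0)
 24  1110000111011101100→1 (1)
 25  1100001110111011001→1 (1)
 26  1000011101110110011→1 (0)
 27  0000111011101100110→0 (1)
 28  0001110111011001101→0 (1)
 29  0011101110110011011→0 (1)
 30  0111011101100110111→0 (1)
 31  1110111011001101111→1 (1)
 32  1101110110011011111→1 (0)
 33  1011101100110111110→1 (1)
 34  0111011001101111101→0 (0)
 35  1110110011011111010→1 (1)
 36  1101100110111110101→1 (1)
 37  1011001101111101011→1 (1)
 38  0110011011111010111→0 (1)
 39  1100110111110101111→1 (1)
 40  1001101111101011111→1 (0)
 41  0011011111010111110→0 (0)
 42  0110111110101111100→0 (1)
 43  1101111101011111001→1 (1)
 44  1011111010111110011→1 (0)
 45  0111110101111100110→0 (1)
 46  1111101011111001101→1 (0)
 47  1111010111110011010→1 (1)
 48  1110101111100110101→1 (1)
 49  1101011111001101011→1 (1)
 50  1010111110011010111→1 (0)
 51  0101111100110101110→0 (1)
 52  1011111001101011101→1 (1)
 53  0111110011010111011→0 (1)
 54  1111100110101110111→1 (0)
 55  1111001101011101110→1 (0)
 56  1110011010111011100→1 (0)
 57  1100110101110111000→1 (0)
 58  1001101011101110000→1 (0)
 59  0011010111011100000→0 (0)
 60  0110101110111000000→0 (0)
 61  1101011101110000000→1 (1)
 62  1010111011100000001→1 (0)
 63  0101110111000000010→0 (1)
 64  1011101110000000101→1 (0)
 65  0111011100000001010→0 (1)
 66  1110111000000010101→1 (1)
 67  1101110000000101011→1 (1)
 68  1011100000001010111→1 (0)
 69  0111000000010101110→0 (1)
 70  1110000000101011101→1 (1)
 71  1100000001010111011→1 (0)
 72  1000000010101110110→1 (1)
 73  0000000101011101101→0 (1)
 74  0000001010111011011→0 (1)
 75  0000010101110110111→0 (1)
 76  0000101011101101111→0 (0)
 77  0001010111011011110→0 (0)
 78  0010101110110111100→0 (1)
 79  0101011101101111001→0 (0)
 80  1010111011011110010→1 (1)
 81  0101110110111100101→0 (1)
 82  1011101101111001011→1 (1)
 83  0111011011110010111→0 (1)
 84  1110110111100101111→1 (1)
 85  1101101111001011111→1 (0)
 86  1011011110010111110→1 (1)
 87  0110111100101111101→0 (0)
 88  1101111001011111010→1 (1)
 89  1011110010111110101→1 (1)
 90  0111100101111101011→0 (0)
 91  1111001011111010110→1 (1)
 92  1110010111110101101→1 (0)
 93  1100101111101011010→1 (1)
 94  1001011111010110101→1 (1)
 95  0010111110101101011→0 (0)
 96  0101111101011010110→0 (0)
 97  1011111010110101100→1 (1)
 98  0111110101101011001→0 (0)
 99  1111101011010110010→1 (1)
100  1111010110101100101→1 (0)
101  1110101101011001010→1 (0)
102  1101011010110010100→1 (0)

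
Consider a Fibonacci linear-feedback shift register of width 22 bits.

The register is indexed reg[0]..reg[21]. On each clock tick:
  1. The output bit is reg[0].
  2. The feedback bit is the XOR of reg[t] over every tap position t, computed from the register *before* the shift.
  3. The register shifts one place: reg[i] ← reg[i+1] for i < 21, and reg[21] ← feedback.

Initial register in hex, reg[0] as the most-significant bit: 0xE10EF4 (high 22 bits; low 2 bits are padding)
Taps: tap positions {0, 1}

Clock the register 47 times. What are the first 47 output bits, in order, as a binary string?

tick  register→output (feedback)
  0  1110000100001110111101→1 (0)
  1  1100001000011101111010→1 (0)
  2  1000010000111011110100→1 (1)
  3  0000100001110111101001→0 (0)
  4  0001000011101111010010→0 (0)
  5  0010000111011110100100→0 (0)
  6  0100001110111101001000→0 (1)
  7  1000011101111010010001→1 (1)
  8  0000111011110100100011→0 (0)
  9  0001110111101001000110→0 (0)
 10  0011101111010010001100→0 (0)
 11  0111011110100100011000→0 (1)
 12  1110111101001000110001→1 (0)
 13  1101111010010001100010→1 (0)
 14  1011110100100011000100→1 (1)
 15  0111101001000110001001→0 (1)
 16  1111010010001100010011→1 (0)
 17  1110100100011000100110→1 (0)
 18  1101001000110001001100→1 (0)
 19  1010010001100010011000→1 (1)
 20  0100100011000100110001→0 (1)
 21  1001000110001001100011→1 (1)
 22  0010001100010011000111→0 (0)
 23  0100011000100110001110→0 (1)
 24  1000110001001100011101→1 (1)
 25  0001100010011000111011→0 (0)
 26  0011000100110001110110→0 (0)
 27  0110001001100011101100→0 (1)
 28  1100010011000111011001→1 (0)
 29  1000100110001110110010→1 (1)
 30  0001001100011101100101→0 (0)
 31  0010011000111011001010→0 (0)
 32  0100110001110110010100→0 (1)
 33  1001100011101100101001→1 (1)
 34  0011000111011001010011→0 (0)
 35  0110001110110010100110→0 (1)
 36  1100011101100101001101→1 (0)
 37  1000111011001010011010→1 (1)
 38  0001110110010100110101→0 (0)
 39  0011101100101001101010→0 (0)
 40  0111011001010011010100→0 (1)
 41  1110110010100110101001→1 (0)
 42  1101100101001101010010→1 (0)
 43  1011001010011010100100→1 (1)
 44  0110010100110101001001→0 (1)
 45  1100101001101010010011→1 (0)
 46  1001010011010100100110→1 (1)

11100001000011101111010010001100010011000111011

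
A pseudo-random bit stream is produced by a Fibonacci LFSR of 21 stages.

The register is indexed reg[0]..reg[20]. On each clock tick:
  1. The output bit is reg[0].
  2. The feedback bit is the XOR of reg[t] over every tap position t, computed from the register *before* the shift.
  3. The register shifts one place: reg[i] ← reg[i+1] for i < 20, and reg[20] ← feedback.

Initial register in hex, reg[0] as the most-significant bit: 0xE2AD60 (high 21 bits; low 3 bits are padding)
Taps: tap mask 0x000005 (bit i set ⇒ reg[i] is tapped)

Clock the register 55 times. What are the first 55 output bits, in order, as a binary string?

1110001010101101011000110100000011000111011100100001111

tick  register→output (feedback)
  0  111000101010110101100→1 (0)
  1  110001010101101011000→1 (1)
  2  100010101011010110001→1 (1)
  3  000101010110101100011→0 (0)
  4  001010101101011000110→0 (1)
  5  010101011010110001101→0 (0)
  6  101010110101100011010→1 (0)
  7  010101101011000110100→0 (0)
  8  101011010110001101000→1 (0)
  9  010110101100011010000→0 (0)
 10  101101011000110100000→1 (0)
 11  011010110001101000000→0 (1)
 12  110101100011010000001→1 (1)
 13  101011000110100000011→1 (0)
 14  010110001101000000110→0 (0)
 15  101100011010000001100→1 (0)
 16  011000110100000011000→0 (1)
 17  110001101000000110001→1 (1)
 18  100011010000001100011→1 (1)
 19  000110100000011000111→0 (0)
 20  001101000000110001110→0 (1)
 21  011010000001100011101→0 (1)
 22  110100000011000111011→1 (1)
 23  101000000110001110111→1 (0)
 24  010000001100011101110→0 (0)
 25  100000011000111011100→1 (1)
 26  000000110001110111001→0 (0)
 27  000001100011101110010→0 (0)
 28  000011000111011100100→0 (0)
 29  000110001110111001000→0 (0)
 30  001100011101110010000→0 (1)
 31  011000111011100100001→0 (1)
 32  110001110111001000011→1 (1)
 33  100011101110010000111→1 (1)
 34  000111011100100001111→0 (0)
 35  001110111001000011110→0 (1)
 36  011101110010000111101→0 (1)
 37  111011100100001111011→1 (0)
 38  110111001000011110110→1 (1)
 39  101110010000111101101→1 (0)
 40  011100100001111011010→0 (1)
 41  111001000011110110101→1 (0)
 42  110010000111101101010→1 (1)
 43  100100001111011010101→1 (1)
 44  001000011110110101011→0 (1)
 45  010000111101101010111→0 (0)
 46  100001111011010101110→1 (1)
 47  000011110110101011101→0 (0)
 48  000111101101010111010→0 (0)
 49  001111011010101110100→0 (1)
 50  011110110101011101001→0 (1)
 51  111101101010111010011→1 (0)
 52  111011010101110100110→1 (0)
 53  110110101011101001100→1 (1)
 54  101101010111010011001→1 (0)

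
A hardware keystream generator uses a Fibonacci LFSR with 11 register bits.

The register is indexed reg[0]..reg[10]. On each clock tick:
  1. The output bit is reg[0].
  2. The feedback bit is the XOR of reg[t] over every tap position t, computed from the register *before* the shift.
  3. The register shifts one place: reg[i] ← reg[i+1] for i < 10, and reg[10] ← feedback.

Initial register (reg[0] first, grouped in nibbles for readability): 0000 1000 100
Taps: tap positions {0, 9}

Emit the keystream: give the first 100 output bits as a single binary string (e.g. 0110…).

k : reg_k → out_k, fb_k
0: 00001000100 → 0, fb=0
1: 00010001000 → 0, fb=0
2: 00100010000 → 0, fb=0
3: 01000100000 → 0, fb=0
4: 10001000000 → 1, fb=1
5: 00010000001 → 0, fb=0
6: 00100000010 → 0, fb=1
7: 01000000101 → 0, fb=0
8: 10000001010 → 1, fb=0
9: 00000010100 → 0, fb=0
10: 00000101000 → 0, fb=0
11: 00001010000 → 0, fb=0
12: 00010100000 → 0, fb=0
13: 00101000000 → 0, fb=0
14: 01010000000 → 0, fb=0
15: 10100000000 → 1, fb=1
16: 01000000001 → 0, fb=0
17: 10000000010 → 1, fb=0
18: 00000000100 → 0, fb=0
19: 00000001000 → 0, fb=0
20: 00000010000 → 0, fb=0
21: 00000100000 → 0, fb=0
22: 00001000000 → 0, fb=0
23: 00010000000 → 0, fb=0
24: 00100000000 → 0, fb=0
25: 01000000000 → 0, fb=0
26: 10000000000 → 1, fb=1
27: 00000000001 → 0, fb=0
28: 00000000010 → 0, fb=1
29: 00000000101 → 0, fb=0
30: 00000001010 → 0, fb=1
31: 00000010101 → 0, fb=0
32: 00000101010 → 0, fb=1
33: 00001010101 → 0, fb=0
34: 00010101010 → 0, fb=1
35: 00101010101 → 0, fb=0
36: 01010101010 → 0, fb=1
37: 10101010101 → 1, fb=1
38: 01010101011 → 0, fb=1
39: 10101010111 → 1, fb=0
40: 01010101110 → 0, fb=1
41: 10101011101 → 1, fb=1
42: 01010111011 → 0, fb=1
43: 10101110111 → 1, fb=0
44: 01011101110 → 0, fb=1
45: 10111011101 → 1, fb=1
46: 01110111011 → 0, fb=1
47: 11101110111 → 1, fb=0
48: 11011101110 → 1, fb=0
49: 10111011100 → 1, fb=1
50: 01110111001 → 0, fb=0
51: 11101110010 → 1, fb=0
52: 11011100100 → 1, fb=1
53: 10111001001 → 1, fb=1
54: 01110010011 → 0, fb=1
55: 11100100111 → 1, fb=0
56: 11001001110 → 1, fb=0
57: 10010011100 → 1, fb=1
58: 00100111001 → 0, fb=0
59: 01001110010 → 0, fb=1
60: 10011100101 → 1, fb=1
61: 00111001011 → 0, fb=1
62: 01110010111 → 0, fb=1
63: 11100101111 → 1, fb=0
64: 11001011110 → 1, fb=0
65: 10010111100 → 1, fb=1
66: 00101111001 → 0, fb=0
67: 01011110010 → 0, fb=1
68: 10111100101 → 1, fb=1
69: 01111001011 → 0, fb=1
70: 11110010111 → 1, fb=0
71: 11100101110 → 1, fb=0
72: 11001011100 → 1, fb=1
73: 10010111001 → 1, fb=1
74: 00101110011 → 0, fb=1
75: 01011100111 → 0, fb=1
76: 10111001111 → 1, fb=0
77: 01110011110 → 0, fb=1
78: 11100111101 → 1, fb=1
79: 11001111011 → 1, fb=0
80: 10011110110 → 1, fb=0
81: 00111101100 → 0, fb=0
82: 01111011000 → 0, fb=0
83: 11110110000 → 1, fb=1
84: 11101100001 → 1, fb=1
85: 11011000011 → 1, fb=0
86: 10110000110 → 1, fb=0
87: 01100001100 → 0, fb=0
88: 11000011000 → 1, fb=1
89: 10000110001 → 1, fb=1
90: 00001100011 → 0, fb=1
91: 00011000111 → 0, fb=1
92: 00110001111 → 0, fb=1
93: 01100011111 → 0, fb=1
94: 11000111111 → 1, fb=0
95: 10001111110 → 1, fb=0
96: 00011111100 → 0, fb=0
97: 00111111000 → 0, fb=0
98: 01111110000 → 0, fb=0
99: 11111100000 → 1, fb=1

0000100010000001010000000010000000000101010101011101110111001001110010111100101110011110110000110001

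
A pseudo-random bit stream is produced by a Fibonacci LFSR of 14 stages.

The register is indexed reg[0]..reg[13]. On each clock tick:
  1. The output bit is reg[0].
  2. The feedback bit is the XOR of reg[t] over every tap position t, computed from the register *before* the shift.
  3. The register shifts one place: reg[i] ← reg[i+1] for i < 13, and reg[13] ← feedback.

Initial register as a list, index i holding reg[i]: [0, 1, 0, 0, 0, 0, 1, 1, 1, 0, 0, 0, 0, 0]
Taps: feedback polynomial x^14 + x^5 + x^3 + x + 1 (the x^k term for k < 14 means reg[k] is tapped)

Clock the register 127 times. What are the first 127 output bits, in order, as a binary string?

0100001110000010101000110001101001111010110010000000000001100000001111101001100110010001010100000100110111101100000100110101101

k : reg_k → out_k, fb_k
0: 01000011100000 → 0, fb=1
1: 10000111000001 → 1, fb=0
2: 00001110000010 → 0, fb=1
3: 00011100000101 → 0, fb=0
4: 00111000001010 → 0, fb=1
5: 01110000010101 → 0, fb=0
6: 11100000101010 → 1, fb=0
7: 11000001010100 → 1, fb=0
8: 10000010101000 → 1, fb=1
9: 00000101010001 → 0, fb=1
10: 00001010100011 → 0, fb=0
11: 00010101000110 → 0, fb=0
12: 00101010001100 → 0, fb=0
13: 01010100011000 → 0, fb=1
14: 10101000110001 → 1, fb=1
15: 01010001100011 → 0, fb=0
16: 10100011000110 → 1, fb=1
17: 01000110001101 → 0, fb=0
18: 10001100011010 → 1, fb=0
19: 00011000110100 → 0, fb=1
20: 00110001101001 → 0, fb=1
21: 01100011010011 → 0, fb=1
22: 11000110100111 → 1, fb=1
23: 10001101001111 → 1, fb=0
24: 00011010011110 → 0, fb=1
25: 00110100111101 → 0, fb=0
26: 01101001111010 → 0, fb=1
27: 11010011110101 → 1, fb=1
28: 10100111101011 → 1, fb=0
29: 01001111010110 → 0, fb=0
30: 10011110101100 → 1, fb=1
31: 00111101011001 → 0, fb=0
32: 01111010110010 → 0, fb=0
33: 11110101100100 → 1, fb=0
34: 11101011001000 → 1, fb=0
35: 11010110010000 → 1, fb=0
36: 10101100100000 → 1, fb=0
37: 01011001000000 → 0, fb=0
38: 10110010000000 → 1, fb=0
39: 01100100000000 → 0, fb=0
40: 11001000000000 → 1, fb=0
41: 10010000000000 → 1, fb=0
42: 00100000000000 → 0, fb=0
43: 01000000000000 → 0, fb=1
44: 10000000000001 → 1, fb=1
45: 00000000000011 → 0, fb=0
46: 00000000000110 → 0, fb=0
47: 00000000001100 → 0, fb=0
48: 00000000011000 → 0, fb=0
49: 00000000110000 → 0, fb=0
50: 00000001100000 → 0, fb=0
51: 00000011000000 → 0, fb=0
52: 00000110000000 → 0, fb=1
53: 00001100000001 → 0, fb=1
54: 00011000000011 → 0, fb=1
55: 00110000000111 → 0, fb=1
56: 01100000001111 → 0, fb=1
57: 11000000011111 → 1, fb=0
58: 10000000111110 → 1, fb=1
59: 00000001111101 → 0, fb=0
60: 00000011111010 → 0, fb=0
61: 00000111110100 → 0, fb=1
62: 00001111101001 → 0, fb=1
63: 00011111010011 → 0, fb=0
64: 00111110100110 → 0, fb=0
65: 01111101001100 → 0, fb=1
66: 11111010011001 → 1, fb=1
67: 11110100110011 → 1, fb=0
68: 11101001100110 → 1, fb=0
69: 11010011001100 → 1, fb=1
70: 10100110011001 → 1, fb=0
71: 01001100110010 → 0, fb=0
72: 10011001100100 → 1, fb=0
73: 00110011001000 → 0, fb=1
74: 01100110010001 → 0, fb=0
75: 11001100100010 → 1, fb=1
76: 10011001000101 → 1, fb=0
77: 00110010001010 → 0, fb=1
78: 01100100010101 → 0, fb=0
79: 11001000101010 → 1, fb=0
80: 10010001010100 → 1, fb=0
81: 00100010101000 → 0, fb=0
82: 01000101010000 → 0, fb=0
83: 10001010100000 → 1, fb=1
84: 00010101000001 → 0, fb=0
85: 00101010000010 → 0, fb=0
86: 01010100000100 → 0, fb=1
87: 10101000001001 → 1, fb=1
88: 01010000010011 → 0, fb=0
89: 10100000100110 → 1, fb=1
90: 01000001001101 → 0, fb=1
91: 10000010011011 → 1, fb=1
92: 00000100110111 → 0, fb=1
93: 00001001101111 → 0, fb=0
94: 00010011011110 → 0, fb=1
95: 00100110111101 → 0, fb=1
96: 01001101111011 → 0, fb=0
97: 10011011110110 → 1, fb=0
98: 00110111101100 → 0, fb=0
99: 01101111011000 → 0, fb=0
100: 11011110110000 → 1, fb=0
101: 10111101100000 → 1, fb=1
102: 01111011000001 → 0, fb=0
103: 11110110000010 → 1, fb=0
104: 11101100000100 → 1, fb=1
105: 11011000001001 → 1, fb=1
106: 10110000010011 → 1, fb=0
107: 01100000100110 → 0, fb=1
108: 11000001001101 → 1, fb=0
109: 10000010011010 → 1, fb=1
110: 00000100110101 → 0, fb=1
111: 00001001101011 → 0, fb=0
112: 00010011010110 → 0, fb=1
113: 00100110101101 → 0, fb=1
114: 01001101011011 → 0, fb=0
115: 10011010110110 → 1, fb=0
116: 00110101101100 → 0, fb=0
117: 01101011011000 → 0, fb=1
118: 11010110110001 → 1, fb=0
119: 10101101100010 → 1, fb=0
120: 01011011000100 → 0, fb=0
121: 10110110001000 → 1, fb=1
122: 01101100010001 → 0, fb=0
123: 11011000100010 → 1, fb=1
124: 10110001000101 → 1, fb=0
125: 01100010001010 → 0, fb=1
126: 11000100010101 → 1, fb=1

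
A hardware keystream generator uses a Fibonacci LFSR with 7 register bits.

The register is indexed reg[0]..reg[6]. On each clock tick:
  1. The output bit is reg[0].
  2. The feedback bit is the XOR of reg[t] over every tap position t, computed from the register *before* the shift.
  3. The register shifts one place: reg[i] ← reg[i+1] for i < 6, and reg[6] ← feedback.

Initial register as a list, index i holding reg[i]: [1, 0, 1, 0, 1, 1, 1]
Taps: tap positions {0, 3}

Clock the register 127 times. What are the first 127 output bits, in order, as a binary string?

1010111110100101000110111000111111100001110111100101100100100000010001001100010111010110110000011001101010011100111101101000010

k : reg_k → out_k, fb_k
0: 1010111 → 1, fb=1
1: 0101111 → 0, fb=1
2: 1011111 → 1, fb=0
3: 0111110 → 0, fb=1
4: 1111101 → 1, fb=0
5: 1111010 → 1, fb=0
6: 1110100 → 1, fb=1
7: 1101001 → 1, fb=0
8: 1010010 → 1, fb=1
9: 0100101 → 0, fb=0
10: 1001010 → 1, fb=0
11: 0010100 → 0, fb=0
12: 0101000 → 0, fb=1
13: 1010001 → 1, fb=1
14: 0100011 → 0, fb=0
15: 1000110 → 1, fb=1
16: 0001101 → 0, fb=1
17: 0011011 → 0, fb=1
18: 0110111 → 0, fb=0
19: 1101110 → 1, fb=0
20: 1011100 → 1, fb=0
21: 0111000 → 0, fb=1
22: 1110001 → 1, fb=1
23: 1100011 → 1, fb=1
24: 1000111 → 1, fb=1
25: 0001111 → 0, fb=1
26: 0011111 → 0, fb=1
27: 0111111 → 0, fb=1
28: 1111111 → 1, fb=0
29: 1111110 → 1, fb=0
30: 1111100 → 1, fb=0
31: 1111000 → 1, fb=0
32: 1110000 → 1, fb=1
33: 1100001 → 1, fb=1
34: 1000011 → 1, fb=1
35: 0000111 → 0, fb=0
36: 0001110 → 0, fb=1
37: 0011101 → 0, fb=1
38: 0111011 → 0, fb=1
39: 1110111 → 1, fb=1
40: 1101111 → 1, fb=0
41: 1011110 → 1, fb=0
42: 0111100 → 0, fb=1
43: 1111001 → 1, fb=0
44: 1110010 → 1, fb=1
45: 1100101 → 1, fb=1
46: 1001011 → 1, fb=0
47: 0010110 → 0, fb=0
48: 0101100 → 0, fb=1
49: 1011001 → 1, fb=0
50: 0110010 → 0, fb=0
51: 1100100 → 1, fb=1
52: 1001001 → 1, fb=0
53: 0010010 → 0, fb=0
54: 0100100 → 0, fb=0
55: 1001000 → 1, fb=0
56: 0010000 → 0, fb=0
57: 0100000 → 0, fb=0
58: 1000000 → 1, fb=1
59: 0000001 → 0, fb=0
60: 0000010 → 0, fb=0
61: 0000100 → 0, fb=0
62: 0001000 → 0, fb=1
63: 0010001 → 0, fb=0
64: 0100010 → 0, fb=0
65: 1000100 → 1, fb=1
66: 0001001 → 0, fb=1
67: 0010011 → 0, fb=0
68: 0100110 → 0, fb=0
69: 1001100 → 1, fb=0
70: 0011000 → 0, fb=1
71: 0110001 → 0, fb=0
72: 1100010 → 1, fb=1
73: 1000101 → 1, fb=1
74: 0001011 → 0, fb=1
75: 0010111 → 0, fb=0
76: 0101110 → 0, fb=1
77: 1011101 → 1, fb=0
78: 0111010 → 0, fb=1
79: 1110101 → 1, fb=1
80: 1101011 → 1, fb=0
81: 1010110 → 1, fb=1
82: 0101101 → 0, fb=1
83: 1011011 → 1, fb=0
84: 0110110 → 0, fb=0
85: 1101100 → 1, fb=0
86: 1011000 → 1, fb=0
87: 0110000 → 0, fb=0
88: 1100000 → 1, fb=1
89: 1000001 → 1, fb=1
90: 0000011 → 0, fb=0
91: 0000110 → 0, fb=0
92: 0001100 → 0, fb=1
93: 0011001 → 0, fb=1
94: 0110011 → 0, fb=0
95: 1100110 → 1, fb=1
96: 1001101 → 1, fb=0
97: 0011010 → 0, fb=1
98: 0110101 → 0, fb=0
99: 1101010 → 1, fb=0
100: 1010100 → 1, fb=1
101: 0101001 → 0, fb=1
102: 1010011 → 1, fb=1
103: 0100111 → 0, fb=0
104: 1001110 → 1, fb=0
105: 0011100 → 0, fb=1
106: 0111001 → 0, fb=1
107: 1110011 → 1, fb=1
108: 1100111 → 1, fb=1
109: 1001111 → 1, fb=0
110: 0011110 → 0, fb=1
111: 0111101 → 0, fb=1
112: 1111011 → 1, fb=0
113: 1110110 → 1, fb=1
114: 1101101 → 1, fb=0
115: 1011010 → 1, fb=0
116: 0110100 → 0, fb=0
117: 1101000 → 1, fb=0
118: 1010000 → 1, fb=1
119: 0100001 → 0, fb=0
120: 1000010 → 1, fb=1
121: 0000101 → 0, fb=0
122: 0001010 → 0, fb=1
123: 0010101 → 0, fb=0
124: 0101010 → 0, fb=1
125: 1010101 → 1, fb=1
126: 0101011 → 0, fb=1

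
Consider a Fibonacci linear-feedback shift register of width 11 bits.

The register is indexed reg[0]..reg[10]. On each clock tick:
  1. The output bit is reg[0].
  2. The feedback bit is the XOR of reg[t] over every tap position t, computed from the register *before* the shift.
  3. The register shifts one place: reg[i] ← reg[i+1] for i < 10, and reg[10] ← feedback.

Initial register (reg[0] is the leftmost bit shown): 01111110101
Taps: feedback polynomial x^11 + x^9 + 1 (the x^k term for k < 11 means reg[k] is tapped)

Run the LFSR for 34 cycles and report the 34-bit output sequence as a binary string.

0111111010100110010001011010000010

k : reg_k → out_k, fb_k
0: 01111110101 → 0, fb=0
1: 11111101010 → 1, fb=0
2: 11111010100 → 1, fb=1
3: 11110101001 → 1, fb=1
4: 11101010011 → 1, fb=0
5: 11010100110 → 1, fb=0
6: 10101001100 → 1, fb=1
7: 01010011001 → 0, fb=0
8: 10100110010 → 1, fb=0
9: 01001100100 → 0, fb=0
10: 10011001000 → 1, fb=1
11: 00110010001 → 0, fb=0
12: 01100100010 → 0, fb=1
13: 11001000101 → 1, fb=1
14: 10010001011 → 1, fb=0
15: 00100010110 → 0, fb=1
16: 01000101101 → 0, fb=0
17: 10001011010 → 1, fb=0
18: 00010110100 → 0, fb=0
19: 00101101000 → 0, fb=0
20: 01011010000 → 0, fb=0
21: 10110100000 → 1, fb=1
22: 01101000001 → 0, fb=0
23: 11010000010 → 1, fb=0
24: 10100000100 → 1, fb=1
25: 01000001001 → 0, fb=0
26: 10000010010 → 1, fb=0
27: 00000100100 → 0, fb=0
28: 00001001000 → 0, fb=0
29: 00010010000 → 0, fb=0
30: 00100100000 → 0, fb=0
31: 01001000000 → 0, fb=0
32: 10010000000 → 1, fb=1
33: 00100000001 → 0, fb=0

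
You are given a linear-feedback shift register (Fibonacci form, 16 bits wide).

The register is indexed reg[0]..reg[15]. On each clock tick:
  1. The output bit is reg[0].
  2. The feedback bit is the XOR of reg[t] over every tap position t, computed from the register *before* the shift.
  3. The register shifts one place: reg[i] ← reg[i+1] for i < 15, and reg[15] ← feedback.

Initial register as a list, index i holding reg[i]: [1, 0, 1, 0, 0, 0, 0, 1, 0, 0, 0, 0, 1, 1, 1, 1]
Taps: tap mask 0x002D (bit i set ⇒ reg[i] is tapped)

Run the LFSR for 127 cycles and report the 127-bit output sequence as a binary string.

k : reg_k → out_k, fb_k
0: 1010000100001111 → 1, fb=0
1: 0100001000011110 → 0, fb=0
2: 1000010000111100 → 1, fb=0
3: 0000100001111000 → 0, fb=0
4: 0001000011110000 → 0, fb=1
5: 0010000111100001 → 0, fb=1
6: 0100001111000011 → 0, fb=0
7: 1000011110000110 → 1, fb=0
8: 0000111100001100 → 0, fb=1
9: 0001111000011001 → 0, fb=0
10: 0011110000110010 → 0, fb=1
11: 0111100001100101 → 0, fb=0
12: 1111000011001010 → 1, fb=1
13: 1110000110010101 → 1, fb=0
14: 1100001100101010 → 1, fb=1
15: 1000011001010101 → 1, fb=0
16: 0000110010101010 → 0, fb=1
17: 0001100101010101 → 0, fb=1
18: 0011001010101011 → 0, fb=0
19: 0110010101010110 → 0, fb=0
20: 1100101010101100 → 1, fb=1
21: 1001010101011001 → 1, fb=1
22: 0010101010110011 → 0, fb=1
23: 0101010101100111 → 0, fb=0
24: 1010101011001110 → 1, fb=0
25: 0101010110011100 → 0, fb=0
26: 1010101100111000 → 1, fb=0
27: 0101011001110000 → 0, fb=0
28: 1010110011100000 → 1, fb=1
29: 0101100111000001 → 0, fb=1
30: 1011001110000011 → 1, fb=1
31: 0110011100000111 → 0, fb=0
32: 1100111000001110 → 1, fb=0
33: 1001110000011100 → 1, fb=1
34: 0011100000111001 → 0, fb=0
35: 0111000001110010 → 0, fb=0
36: 1110000011100100 → 1, fb=0
37: 1100000111001000 → 1, fb=1
38: 1000001110010001 → 1, fb=1
39: 0000011100100011 → 0, fb=1
40: 0000111001000111 → 0, fb=1
41: 0001110010001111 → 0, fb=0
42: 0011100100011110 → 0, fb=0
43: 0111001000111100 → 0, fb=0
44: 1110010001111000 → 1, fb=1
45: 1100100011110001 → 1, fb=1
46: 1001000111100011 → 1, fb=0
47: 0010001111000110 → 0, fb=1
48: 0100011110001101 → 0, fb=1
49: 1000111100011011 → 1, fb=0
50: 0001111000110110 → 0, fb=0
51: 0011110001101100 → 0, fb=1
52: 0111100011011001 → 0, fb=0
53: 1111000110110010 → 1, fb=1
54: 1110001101100101 → 1, fb=0
55: 1100011011001010 → 1, fb=0
56: 1000110110010100 → 1, fb=0
57: 0001101100101000 → 0, fb=1
58: 0011011001010001 → 0, fb=1
59: 0110110010100011 → 0, fb=0
60: 1101100101000110 → 1, fb=0
61: 1011001010001100 → 1, fb=1
62: 0110010100011001 → 0, fb=0
63: 1100101000110010 → 1, fb=1
64: 1001010001100101 → 1, fb=1
65: 0010100011001011 → 0, fb=1
66: 0101000110010111 → 0, fb=1
67: 1010001100101111 → 1, fb=0
68: 0100011001011110 → 0, fb=1
69: 1000110010111101 → 1, fb=0
70: 0001100101111010 → 0, fb=1
71: 0011001011110101 → 0, fb=0
72: 0110010111101010 → 0, fb=0
73: 1100101111010100 → 1, fb=1
74: 1001011110101001 → 1, fb=1
75: 0010111101010011 → 0, fb=0
76: 0101111010100110 → 0, fb=0
77: 1011110101001100 → 1, fb=0
78: 0111101010011000 → 0, fb=0
79: 1111010100110000 → 1, fb=0
80: 1110101001100000 → 1, fb=0
81: 1101010011000000 → 1, fb=1
82: 1010100110000001 → 1, fb=0
83: 0101001100000010 → 0, fb=1
84: 1010011000000101 → 1, fb=1
85: 0100110000001011 → 0, fb=1
86: 1001100000010111 → 1, fb=0
87: 0011000000101110 → 0, fb=0
88: 0110000001011100 → 0, fb=1
89: 1100000010111001 → 1, fb=1
90: 1000000101110011 → 1, fb=1
91: 0000001011100111 → 0, fb=0
92: 0000010111001110 → 0, fb=1
93: 0000101110011101 → 0, fb=0
94: 0001011100111010 → 0, fb=0
95: 0010111001110100 → 0, fb=0
96: 0101110011101000 → 0, fb=0
97: 1011100111010000 → 1, fb=1
98: 0111001110100001 → 0, fb=0
99: 1110011101000010 → 1, fb=1
100: 1100111010000101 → 1, fb=0
101: 1001110100001010 → 1, fb=1
102: 0011101000010101 → 0, fb=0
103: 0111010000101010 → 0, fb=1
104: 1110100001010101 → 1, fb=0
105: 1101000010101010 → 1, fb=0
106: 1010000101010100 → 1, fb=0
107: 0100001010101000 → 0, fb=0
108: 1000010101010000 → 1, fb=0
109: 0000101010100000 → 0, fb=0
110: 0001010101000000 → 0, fb=0
111: 0010101010000000 → 0, fb=1
112: 0101010100000001 → 0, fb=0
113: 1010101000000010 → 1, fb=0
114: 0101010000000100 → 0, fb=0
115: 1010100000001000 → 1, fb=0
116: 0101000000010000 → 0, fb=1
117: 1010000000100001 → 1, fb=0
118: 0100000001000010 → 0, fb=0
119: 1000000010000100 → 1, fb=1
120: 0000000100001001 → 0, fb=0
121: 0000001000010010 → 0, fb=0
122: 0000010000100100 → 0, fb=1
123: 0000100001001001 → 0, fb=0
124: 0001000010010010 → 0, fb=1
125: 0010000100100101 → 0, fb=1
126: 0100001001001011 → 0, fb=0

1010000100001111000011001010101011001110000011100100011110001101100101000110010111101010011000000101110011101000010101010000000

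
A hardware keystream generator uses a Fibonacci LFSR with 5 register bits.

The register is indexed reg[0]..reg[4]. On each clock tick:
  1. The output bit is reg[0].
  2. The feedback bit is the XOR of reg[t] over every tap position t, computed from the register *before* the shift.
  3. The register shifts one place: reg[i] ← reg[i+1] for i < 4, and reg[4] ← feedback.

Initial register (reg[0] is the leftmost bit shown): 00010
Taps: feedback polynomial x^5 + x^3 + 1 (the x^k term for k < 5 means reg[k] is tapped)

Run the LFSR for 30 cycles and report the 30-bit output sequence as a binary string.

tick  register→output (feedback)
  0  00010→0 (1)
  1  00101→0 (0)
  2  01010→0 (1)
  3  10101→1 (1)
  4  01011→0 (1)
  5  10111→1 (0)
  6  01110→0 (1)
  7  11101→1 (1)
  8  11011→1 (0)
  9  10110→1 (0)
 10  01100→0 (0)
 11  11000→1 (1)
 12  10001→1 (1)
 13  00011→0 (1)
 14  00111→0 (1)
 15  01111→0 (1)
 16  11111→1 (0)
 17  11110→1 (0)
 18  11100→1 (1)
 19  11001→1 (1)
 20  10011→1 (0)
 21  00110→0 (1)
 22  01101→0 (0)
 23  11010→1 (0)
 24  10100→1 (1)
 25  01001→0 (0)
 26  10010→1 (0)
 27  00100→0 (0)
 28  01000→0 (0)
 29  10000→1 (1)

000101011101100011111001101001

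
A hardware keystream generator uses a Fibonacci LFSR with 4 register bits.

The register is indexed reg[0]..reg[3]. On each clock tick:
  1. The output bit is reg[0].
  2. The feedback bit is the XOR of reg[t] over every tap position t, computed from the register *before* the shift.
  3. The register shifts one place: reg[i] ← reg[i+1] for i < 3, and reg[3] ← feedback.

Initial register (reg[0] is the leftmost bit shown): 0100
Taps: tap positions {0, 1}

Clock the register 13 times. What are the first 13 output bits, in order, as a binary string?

0100110101111

k : reg_k → out_k, fb_k
0: 0100 → 0, fb=1
1: 1001 → 1, fb=1
2: 0011 → 0, fb=0
3: 0110 → 0, fb=1
4: 1101 → 1, fb=0
5: 1010 → 1, fb=1
6: 0101 → 0, fb=1
7: 1011 → 1, fb=1
8: 0111 → 0, fb=1
9: 1111 → 1, fb=0
10: 1110 → 1, fb=0
11: 1100 → 1, fb=0
12: 1000 → 1, fb=1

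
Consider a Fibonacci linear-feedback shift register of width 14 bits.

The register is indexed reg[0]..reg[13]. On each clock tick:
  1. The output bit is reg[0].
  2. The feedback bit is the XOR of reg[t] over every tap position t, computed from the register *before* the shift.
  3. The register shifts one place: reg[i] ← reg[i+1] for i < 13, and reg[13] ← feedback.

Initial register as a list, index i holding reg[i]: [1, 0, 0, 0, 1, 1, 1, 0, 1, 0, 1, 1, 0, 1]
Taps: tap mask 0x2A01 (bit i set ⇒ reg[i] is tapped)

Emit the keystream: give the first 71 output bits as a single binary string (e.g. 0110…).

tick  register→output (feedback)
  0  10001110101101→1 (1)
  1  00011101011011→0 (0)
  2  00111010110110→0 (0)
  3  01110101101100→0 (1)
  4  11101011011001→1 (1)
  5  11010110110011→1 (1)
  6  10101101100111→1 (1)
  7  01011011001111→0 (0)
  8  10110110011110→1 (1)
  9  01101100111101→0 (1)
 10  11011001111011→1 (1)
 11  10110011110111→1 (0)
 12  01100111101110→0 (1)
 13  11001111011101→1 (0)
 14  10011110111010→1 (0)
 15  00111101110100→0 (0)
 16  01111011101000→0 (0)
 17  11110111010000→1 (0)
 18  11101110100000→1 (1)
 19  11011101000001→1 (0)
 20  10111010000010→1 (1)
 21  01110100000101→0 (0)
 22  11101000001010→1 (1)
 23  11010000010101→1 (0)
 24  10100000101010→1 (1)
 25  01000001010101→0 (1)
 26  10000010101011→1 (0)
 27  00000101010110→0 (0)
 28  00001010101100→0 (1)
 29  00010101011001→0 (0)
 30  00101010110010→0 (1)
 31  01010101100101→0 (0)
 32  10101011001010→1 (1)
 33  01010110010101→0 (1)
 34  10101100101011→1 (0)
 35  01011001010110→0 (0)
 36  10110010101100→1 (0)
 37  01100101011000→0 (1)
 38  11001010110001→1 (1)
 39  10010101100011→1 (0)
 40  00101011000110→0 (1)
 41  01010110001101→0 (0)
 42  10101100011010→1 (0)
 43  01011000110100→0 (0)
 44  10110001101000→1 (1)
 45  01100011010001→0 (0)
 46  11000110100010→1 (1)
 47  10001101000101→1 (1)
 48  00011010001011→0 (1)
 49  00110100010111→0 (1)
 50  01101000101111→0 (0)
 51  11010001011110→1 (1)
 52  10100010111101→1 (0)
 53  01000101111010→0 (1)
 54  10001011110101→1 (0)
 55  00010111101010→0 (0)
 56  00101111010100→0 (0)
 57  01011110101000→0 (0)
 58  10111101010000→1 (0)
 59  01111010100000→0 (0)
 60  11110101000000→1 (1)
 61  11101010000001→1 (0)
 62  11010100000010→1 (1)
 63  10101000000101→1 (1)
 64  01010000001011→0 (1)
 65  10100000010111→1 (0)
 66  01000000101110→0 (1)
 67  10000001011101→1 (0)
 68  00000010111010→0 (1)
 69  00000101110101→0 (1)
 70  00001011101011→0 (1)

10001110101101100111101110100000101010110010101100011010001011110101000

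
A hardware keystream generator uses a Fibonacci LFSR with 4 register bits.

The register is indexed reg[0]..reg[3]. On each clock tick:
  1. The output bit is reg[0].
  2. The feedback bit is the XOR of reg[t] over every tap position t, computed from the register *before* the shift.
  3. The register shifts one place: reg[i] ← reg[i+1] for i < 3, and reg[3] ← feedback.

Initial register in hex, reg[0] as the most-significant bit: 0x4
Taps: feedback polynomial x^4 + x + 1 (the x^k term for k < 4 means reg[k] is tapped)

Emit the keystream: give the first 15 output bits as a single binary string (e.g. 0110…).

step | reg (before) | out | fb
   0 | 0100 | 0 | 1
   1 | 1001 | 1 | 1
   2 | 0011 | 0 | 0
   3 | 0110 | 0 | 1
   4 | 1101 | 1 | 0
   5 | 1010 | 1 | 1
   6 | 0101 | 0 | 1
   7 | 1011 | 1 | 1
   8 | 0111 | 0 | 1
   9 | 1111 | 1 | 0
  10 | 1110 | 1 | 0
  11 | 1100 | 1 | 0
  12 | 1000 | 1 | 1
  13 | 0001 | 0 | 0
  14 | 0010 | 0 | 0

010011010111100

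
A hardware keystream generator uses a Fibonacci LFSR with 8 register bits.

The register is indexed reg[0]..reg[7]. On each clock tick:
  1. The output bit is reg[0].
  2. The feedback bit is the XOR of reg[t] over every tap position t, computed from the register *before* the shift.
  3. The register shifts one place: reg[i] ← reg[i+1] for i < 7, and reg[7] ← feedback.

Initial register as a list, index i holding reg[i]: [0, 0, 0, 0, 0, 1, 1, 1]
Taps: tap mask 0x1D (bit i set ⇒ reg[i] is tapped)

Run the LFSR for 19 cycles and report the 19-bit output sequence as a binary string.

0000011101010101111

step | reg (before) | out | fb
   0 | 00000111 | 0 | 0
   1 | 00001110 | 0 | 1
   2 | 00011101 | 0 | 0
   3 | 00111010 | 0 | 1
   4 | 01110101 | 0 | 0
   5 | 11101010 | 1 | 1
   6 | 11010101 | 1 | 0
   7 | 10101010 | 1 | 1
   8 | 01010101 | 0 | 1
   9 | 10101011 | 1 | 1
  10 | 01010111 | 0 | 1
  11 | 10101111 | 1 | 1
  12 | 01011111 | 0 | 0
  13 | 10111110 | 1 | 0
  14 | 01111100 | 0 | 1
  15 | 11111001 | 1 | 0
  16 | 11110010 | 1 | 1
  17 | 11100101 | 1 | 0
  18 | 11001010 | 1 | 0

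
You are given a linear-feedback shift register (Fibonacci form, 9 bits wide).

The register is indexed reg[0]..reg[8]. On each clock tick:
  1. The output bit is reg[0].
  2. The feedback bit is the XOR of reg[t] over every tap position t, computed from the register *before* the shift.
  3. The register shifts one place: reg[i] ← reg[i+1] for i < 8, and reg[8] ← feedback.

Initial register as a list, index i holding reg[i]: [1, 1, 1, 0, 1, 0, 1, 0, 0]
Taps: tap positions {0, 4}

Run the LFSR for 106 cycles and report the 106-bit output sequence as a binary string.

tick  register→output (feedback)
  0  111010100→1 (0)
  1  110101000→1 (1)
  2  101010001→1 (0)
  3  010100010→0 (0)
  4  101000100→1 (1)
  5  010001001→0 (0)
  6  100010010→1 (0)
  7  000100100→0 (0)
  8  001001000→0 (0)
  9  010010000→0 (1)
 10  100100001→1 (1)
 11  001000011→0 (0)
 12  010000110→0 (0)
 13  100001100→1 (1)
 14  000011001→0 (1)
 15  000110011→0 (1)
 16  001100111→0 (0)
 17  011001110→0 (0)
 18  110011100→1 (0)
 19  100111000→1 (0)
 20  001110000→0 (1)
 21  011100001→0 (0)
 22  111000010→1 (1)
 23  110000101→1 (1)
 24  100001011→1 (1)
 25  000010111→0 (1)
 26  000101111→0 (0)
 27  001011110→0 (1)
 28  010111101→0 (1)
 29  101111011→1 (0)
 30  011110110→0 (1)
 31  111101101→1 (1)
 32  111011011→1 (0)
 33  110110110→1 (0)
 34  101101100→1 (1)
 35  011011001→0 (1)
 36  110110011→1 (0)
 37  101100110→1 (1)
 38  011001101→0 (0)
 39  110011010→1 (0)
 40  100110100→1 (0)
 41  001101000→0 (0)
 42  011010000→0 (1)
 43  110100001→1 (1)
 44  101000011→1 (1)
 45  010000111→0 (0)
 46  100001110→1 (1)
 47  000011101→0 (1)
 48  000111011→0 (1)
 49  001110111→0 (1)
 50  011101111→0 (0)
 51  111011110→1 (0)
 52  110111100→1 (0)
 53  101111000→1 (0)
 54  011110000→0 (1)
 55  111100001→1 (1)
 56  111000011→1 (1)
 57  110000111→1 (1)
 58  100001111→1 (1)
 59  000011111→0 (1)
 60  000111111→0 (1)
 61  001111111→0 (1)
 62  011111111→0 (1)
 63  111111111→1 (0)
 64  111111110→1 (0)
 65  111111100→1 (0)
 66  111111000→1 (0)
 67  111110000→1 (0)
 68  111100000→1 (1)
 69  111000001→1 (1)
 70  110000011→1 (1)
 71  100000111→1 (1)
 72  000001111→0 (0)
 73  000011110→0 (1)
 74  000111101→0 (1)
 75  001111011→0 (1)
 76  011110111→0 (1)
 77  111101111→1 (1)
 78  111011111→1 (0)
 79  110111110→1 (0)
 80  101111100→1 (0)
 81  011111000→0 (1)
 82  111110001→1 (0)
 83  111100010→1 (1)
 84  111000101→1 (1)
 85  110001011→1 (1)
 86  100010111→1 (0)
 87  000101110→0 (0)
 88  001011100→0 (1)
 89  010111001→0 (1)
 90  101110011→1 (0)
 91  011100110→0 (0)
 92  111001100→1 (1)
 93  110011001→1 (0)
 94  100110010→1 (0)
 95  001100100→0 (0)
 96  011001000→0 (0)
 97  110010000→1 (0)
 98  100100000→1 (1)
 99  001000001→0 (0)
100  010000010→0 (0)
101  100000100→1 (1)
102  000001001→0 (0)
103  000010010→0 (1)
104  000100101→0 (0)
105  001001010→0 (0)

1110101000100100001100111000010111101101100110100001110111100001111111110000011110111110001011100110010000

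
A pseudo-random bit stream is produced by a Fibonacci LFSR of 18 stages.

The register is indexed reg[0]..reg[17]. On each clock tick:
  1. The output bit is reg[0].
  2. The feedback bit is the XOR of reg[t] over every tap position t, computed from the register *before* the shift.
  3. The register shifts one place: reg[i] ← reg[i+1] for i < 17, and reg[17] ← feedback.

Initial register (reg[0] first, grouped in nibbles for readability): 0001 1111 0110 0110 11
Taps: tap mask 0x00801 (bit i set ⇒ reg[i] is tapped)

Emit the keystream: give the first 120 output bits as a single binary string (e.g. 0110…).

000111110110011011001010010011010010100011000010110011111010111111101100001100111001110000110100100011100001000100000001

k : reg_k → out_k, fb_k
0: 000111110110011011 → 0, fb=0
1: 001111101100110110 → 0, fb=0
2: 011111011001101100 → 0, fb=1
3: 111110110011011001 → 1, fb=0
4: 111101100110110010 → 1, fb=1
5: 111011001101100101 → 1, fb=0
6: 110110011011001010 → 1, fb=0
7: 101100110110010100 → 1, fb=1
8: 011001101100101001 → 0, fb=0
9: 110011011001010010 → 1, fb=0
10: 100110110010100100 → 1, fb=1
11: 001101100101001001 → 0, fb=1
12: 011011001010010011 → 0, fb=0
13: 110110010100100110 → 1, fb=1
14: 101100101001001101 → 1, fb=0
15: 011001010010011010 → 0, fb=0
16: 110010100100110100 → 1, fb=1
17: 100101001001101001 → 1, fb=0
18: 001010010011010010 → 0, fb=1
19: 010100100110100101 → 0, fb=0
20: 101001001101001010 → 1, fb=0
21: 010010011010010100 → 0, fb=0
22: 100100110100101000 → 1, fb=1
23: 001001101001010001 → 0, fb=1
24: 010011010010100011 → 0, fb=0
25: 100110100101000110 → 1, fb=0
26: 001101001010001100 → 0, fb=0
27: 011010010100011000 → 0, fb=0
28: 110100101000110000 → 1, fb=1
29: 101001010001100001 → 1, fb=0
30: 010010100011000010 → 0, fb=1
31: 100101000110000101 → 1, fb=1
32: 001010001100001011 → 0, fb=0
33: 010100011000010110 → 0, fb=0
34: 101000110000101100 → 1, fb=1
35: 010001100001011001 → 0, fb=1
36: 100011000010110011 → 1, fb=1
37: 000110000101100111 → 0, fb=1
38: 001100001011001111 → 0, fb=1
39: 011000010110011111 → 0, fb=0
40: 110000101100111110 → 1, fb=1
41: 100001011001111101 → 1, fb=0
42: 000010110011111010 → 0, fb=1
43: 000101100111110101 → 0, fb=1
44: 001011001111101011 → 0, fb=1
45: 010110011111010111 → 0, fb=1
46: 101100111110101111 → 1, fb=1
47: 011001111101011111 → 0, fb=1
48: 110011111010111111 → 1, fb=1
49: 100111110101111111 → 1, fb=0
50: 001111101011111110 → 0, fb=1
51: 011111010111111101 → 0, fb=1
52: 111110101111111011 → 1, fb=0
53: 111101011111110110 → 1, fb=0
54: 111010111111101100 → 1, fb=0
55: 110101111111011000 → 1, fb=0
56: 101011111110110000 → 1, fb=1
57: 010111111101100001 → 0, fb=1
58: 101111111011000011 → 1, fb=0
59: 011111110110000110 → 0, fb=0
60: 111111101100001100 → 1, fb=1
61: 111111011000011001 → 1, fb=1
62: 111110110000110011 → 1, fb=1
63: 111101100001100111 → 1, fb=0
64: 111011000011001110 → 1, fb=0
65: 110110000110011100 → 1, fb=1
66: 101100001100111001 → 1, fb=1
67: 011000011001110011 → 0, fb=1
68: 110000110011100111 → 1, fb=0
69: 100001100111001110 → 1, fb=0
70: 000011001110011100 → 0, fb=0
71: 000110011100111000 → 0, fb=0
72: 001100111001110000 → 0, fb=1
73: 011001110011100001 → 0, fb=1
74: 110011100111000011 → 1, fb=0
75: 100111001110000110 → 1, fb=1
76: 001110011100001101 → 0, fb=0
77: 011100111000011010 → 0, fb=0
78: 111001110000110100 → 1, fb=1
79: 110011100001101001 → 1, fb=0
80: 100111000011010010 → 1, fb=0
81: 001110000110100100 → 0, fb=0
82: 011100001101001000 → 0, fb=1
83: 111000011010010001 → 1, fb=1
84: 110000110100100011 → 1, fb=1
85: 100001101001000111 → 1, fb=0
86: 000011010010001110 → 0, fb=0
87: 000110100100011100 → 0, fb=0
88: 001101001000111000 → 0, fb=0
89: 011010010001110000 → 0, fb=1
90: 110100100011100001 → 1, fb=0
91: 101001000111000010 → 1, fb=0
92: 010010001110000100 → 0, fb=0
93: 100100011100001000 → 1, fb=1
94: 001000111000010001 → 0, fb=0
95: 010001110000100010 → 0, fb=0
96: 100011100001000100 → 1, fb=0
97: 000111000010001000 → 0, fb=0
98: 001110000100010000 → 0, fb=0
99: 011100001000100000 → 0, fb=0
100: 111000010001000000 → 1, fb=0
101: 110000100010000000 → 1, fb=1
102: 100001000100000001 → 1, fb=1
103: 000010001000000011 → 0, fb=0
104: 000100010000000110 → 0, fb=0
105: 001000100000001100 → 0, fb=0
106: 010001000000011000 → 0, fb=0
107: 100010000000110000 → 1, fb=1
108: 000100000001100001 → 0, fb=1
109: 001000000011000011 → 0, fb=1
110: 010000000110000111 → 0, fb=0
111: 100000001100001110 → 1, fb=1
112: 000000011000011101 → 0, fb=0
113: 000000110000111010 → 0, fb=0
114: 000001100001110100 → 0, fb=1
115: 000011000011101001 → 0, fb=1
116: 000110000111010011 → 0, fb=1
117: 001100001110100111 → 0, fb=0
118: 011000011101001110 → 0, fb=1
119: 110000111010011101 → 1, fb=1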